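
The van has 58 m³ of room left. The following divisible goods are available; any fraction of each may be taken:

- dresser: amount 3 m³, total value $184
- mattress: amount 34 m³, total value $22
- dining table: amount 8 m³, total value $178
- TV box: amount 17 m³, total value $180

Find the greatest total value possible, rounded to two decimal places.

561.41

Take in order of value per unit:
- dresser (184/3 per unit): all 3 → value 184, running total 184.00
- dining table (178/8 per unit): all 8 → value 178, running total 362.00
- TV box (180/17 per unit): all 17 → value 180, running total 542.00
- mattress (22/34 per unit): 30 of 34 → value 30×22/34 = 19.4118, running total 561.41
Total 561.41.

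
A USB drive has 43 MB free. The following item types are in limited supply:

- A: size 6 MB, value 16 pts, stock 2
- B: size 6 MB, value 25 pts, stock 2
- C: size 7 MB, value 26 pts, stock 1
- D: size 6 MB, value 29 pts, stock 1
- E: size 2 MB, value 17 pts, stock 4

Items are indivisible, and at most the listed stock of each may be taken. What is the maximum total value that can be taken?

189 pts

Top feasible selections:
- 1×A + 2×B + 1×C + 1×D + 4×E: size 39, value 189
- 2×A + 2×B + 1×C + 1×D + 3×E: size 43, value 188
Best: 189 pts.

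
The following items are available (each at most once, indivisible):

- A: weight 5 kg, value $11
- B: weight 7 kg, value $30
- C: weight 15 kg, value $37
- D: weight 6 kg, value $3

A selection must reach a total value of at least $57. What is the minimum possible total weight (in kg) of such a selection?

Subsets with value ≥ 57, sorted by total weight:
- B+C: weight 22, value 67
- A+B+C: weight 27, value 78
- B+C+D: weight 28, value 70
Minimum weight: 22 kg.

22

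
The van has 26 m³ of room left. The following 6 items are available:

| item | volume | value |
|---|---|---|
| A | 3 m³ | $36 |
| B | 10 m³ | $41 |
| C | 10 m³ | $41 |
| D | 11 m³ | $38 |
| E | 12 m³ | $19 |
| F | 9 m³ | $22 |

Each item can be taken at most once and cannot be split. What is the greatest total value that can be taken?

Check high-value combinations within 26 m³:
- A+B+C: volume 3+10+10=23, value 36+41+41=118
- A+B+D: volume 3+10+11=24, value 36+41+38=115
- A+C+D: volume 3+10+11=24, value 36+41+38=115
- A+B+F: volume 3+10+9=22, value 36+41+22=99
Best: $118.

$118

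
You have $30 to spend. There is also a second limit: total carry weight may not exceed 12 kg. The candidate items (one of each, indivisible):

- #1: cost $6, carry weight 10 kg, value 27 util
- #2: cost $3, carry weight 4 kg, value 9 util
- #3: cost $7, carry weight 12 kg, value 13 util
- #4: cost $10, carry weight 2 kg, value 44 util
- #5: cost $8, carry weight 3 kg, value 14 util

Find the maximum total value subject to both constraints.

Feasible sets respecting both limits:
- #1+#4: cost 16, carry weight 12, value 71
- #2+#4+#5: cost 21, carry weight 9, value 67
- #4+#5: cost 18, carry weight 5, value 58
- #2+#4: cost 13, carry weight 6, value 53
Best: 71 util.

71 util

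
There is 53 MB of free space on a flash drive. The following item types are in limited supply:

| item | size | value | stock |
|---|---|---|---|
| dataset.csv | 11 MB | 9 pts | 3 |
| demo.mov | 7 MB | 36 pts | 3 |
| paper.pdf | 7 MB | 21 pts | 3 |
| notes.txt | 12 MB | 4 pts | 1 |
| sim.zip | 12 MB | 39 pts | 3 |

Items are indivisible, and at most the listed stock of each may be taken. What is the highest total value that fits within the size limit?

207 pts

Top feasible selections:
- 3×demo.mov + 1×paper.pdf + 2×sim.zip: size 52, value 207
- 2×demo.mov + 2×paper.pdf + 2×sim.zip: size 52, value 192
- 3×demo.mov + 2×paper.pdf + 1×sim.zip: size 47, value 189
Best: 207 pts.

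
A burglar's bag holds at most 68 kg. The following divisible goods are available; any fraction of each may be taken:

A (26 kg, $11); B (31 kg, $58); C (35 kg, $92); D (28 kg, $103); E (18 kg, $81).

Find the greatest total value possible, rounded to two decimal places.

241.83

Take in order of value per unit:
- E (81/18 per unit): all 18 → value 81, running total 81.00
- D (103/28 per unit): all 28 → value 103, running total 184.00
- C (92/35 per unit): 22 of 35 → value 22×92/35 = 57.8286, running total 241.83
Total 241.83.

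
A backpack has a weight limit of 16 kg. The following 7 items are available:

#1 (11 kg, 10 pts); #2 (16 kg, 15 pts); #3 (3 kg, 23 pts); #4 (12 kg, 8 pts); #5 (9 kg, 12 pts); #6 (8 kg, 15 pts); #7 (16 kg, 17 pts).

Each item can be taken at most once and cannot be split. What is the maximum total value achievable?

38 pts

Check high-value combinations within 16 kg:
- #3+#6: weight 3+8=11, value 23+15=38
- #3+#5: weight 3+9=12, value 23+12=35
- #1+#3: weight 11+3=14, value 10+23=33
Best: 38 pts.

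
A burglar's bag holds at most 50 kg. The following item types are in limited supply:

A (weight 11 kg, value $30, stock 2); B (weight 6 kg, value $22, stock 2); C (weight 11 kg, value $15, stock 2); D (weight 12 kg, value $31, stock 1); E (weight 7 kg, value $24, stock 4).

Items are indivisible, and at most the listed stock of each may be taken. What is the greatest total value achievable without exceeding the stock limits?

$156

Top feasible selections:
- 2×A + 4×E: weight 50, value 156
- 1×A + 1×B + 1×D + 3×E: weight 50, value 155
- 2×A + 1×B + 3×E: weight 49, value 154
Best: $156.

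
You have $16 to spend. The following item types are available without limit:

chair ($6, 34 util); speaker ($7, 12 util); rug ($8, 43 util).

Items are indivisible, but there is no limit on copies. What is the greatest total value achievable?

86 util

Best value-per-unit is chair at 34/6; filling with it alone gives 2×34 = 68.
Optimal mix: 2×rug → cost 16, value 86.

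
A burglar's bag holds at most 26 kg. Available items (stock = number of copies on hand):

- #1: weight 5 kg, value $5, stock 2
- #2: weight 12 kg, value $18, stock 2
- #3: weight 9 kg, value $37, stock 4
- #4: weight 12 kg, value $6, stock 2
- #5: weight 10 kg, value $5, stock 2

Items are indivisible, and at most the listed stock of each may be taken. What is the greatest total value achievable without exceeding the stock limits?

$79

Best selections within weight 26 and stock limits:
- 1×#1 + 2×#3: weight 23, value 79
- 2×#3: weight 18, value 74
- 1×#1 + 1×#2 + 1×#3: weight 26, value 60
Best: $79.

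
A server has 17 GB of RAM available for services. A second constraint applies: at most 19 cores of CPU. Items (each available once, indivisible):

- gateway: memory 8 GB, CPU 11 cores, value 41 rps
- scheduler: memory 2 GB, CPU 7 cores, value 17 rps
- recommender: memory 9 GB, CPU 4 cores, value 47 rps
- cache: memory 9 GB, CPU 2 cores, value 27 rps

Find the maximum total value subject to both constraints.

88 rps

Feasible sets respecting both limits:
- gateway+recommender: memory 17, CPU 15, value 88
- gateway+cache: memory 17, CPU 13, value 68
- scheduler+recommender: memory 11, CPU 11, value 64
Best: 88 rps.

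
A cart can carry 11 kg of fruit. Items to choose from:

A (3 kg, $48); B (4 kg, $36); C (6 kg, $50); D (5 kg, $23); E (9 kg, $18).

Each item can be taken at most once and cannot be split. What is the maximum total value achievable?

This is a 0/1 knapsack; check combinations near the capacity.
- A+C: weight 3+6=9, value 48+50=98
- B+C: weight 4+6=10, value 36+50=86
- A+B: weight 3+4=7, value 48+36=84
- C+D: weight 6+5=11, value 50+23=73
- A+D: weight 3+5=8, value 48+23=71
Best: $98.

$98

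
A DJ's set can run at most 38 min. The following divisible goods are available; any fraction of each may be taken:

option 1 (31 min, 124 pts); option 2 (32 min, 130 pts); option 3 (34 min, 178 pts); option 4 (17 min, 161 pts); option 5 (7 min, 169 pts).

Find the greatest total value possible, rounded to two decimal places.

403.29

Take in order of value per unit:
- option 5 (169/7 per unit): all 7 → value 169, running total 169.00
- option 4 (161/17 per unit): all 17 → value 161, running total 330.00
- option 3 (178/34 per unit): 14 of 34 → value 14×178/34 = 73.2941, running total 403.29
Total 403.29.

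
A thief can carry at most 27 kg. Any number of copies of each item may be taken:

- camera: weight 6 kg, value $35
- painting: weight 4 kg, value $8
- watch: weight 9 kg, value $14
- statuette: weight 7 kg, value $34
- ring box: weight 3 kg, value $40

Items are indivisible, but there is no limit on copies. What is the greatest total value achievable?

Best value-per-unit is ring box at 40/3, and filling with it alone uses weight 9×3=27. No mix of the others beats 9×40 = 360.

$360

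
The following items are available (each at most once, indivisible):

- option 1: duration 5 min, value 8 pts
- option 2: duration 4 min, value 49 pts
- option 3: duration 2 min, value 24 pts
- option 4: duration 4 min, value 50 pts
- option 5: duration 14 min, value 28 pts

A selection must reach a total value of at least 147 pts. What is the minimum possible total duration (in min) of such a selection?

24

Subsets with value ≥ 147, sorted by total duration:
- option 2+option 3+option 4+option 5: duration 24, value 151
- option 1+option 2+option 3+option 4+option 5: duration 29, value 159
Minimum duration: 24 min.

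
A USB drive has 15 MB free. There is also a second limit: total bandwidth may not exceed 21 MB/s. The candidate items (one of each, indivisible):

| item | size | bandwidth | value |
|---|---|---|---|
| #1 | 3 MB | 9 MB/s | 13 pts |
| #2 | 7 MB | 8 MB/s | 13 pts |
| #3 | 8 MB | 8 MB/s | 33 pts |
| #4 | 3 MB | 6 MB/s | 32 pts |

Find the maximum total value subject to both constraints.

Feasible sets respecting both limits:
- #3+#4: size 11, bandwidth 14, value 65
- #1+#3: size 11, bandwidth 17, value 46
- #2+#3: size 15, bandwidth 16, value 46
- #1+#4: size 6, bandwidth 15, value 45
Best: 65 pts.

65 pts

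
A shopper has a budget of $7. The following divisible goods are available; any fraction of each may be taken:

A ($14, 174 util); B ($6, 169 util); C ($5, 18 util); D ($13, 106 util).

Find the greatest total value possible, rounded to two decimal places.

Take in order of value per unit:
- B (169/6 per unit): all 6 → value 169, running total 169.00
- A (174/14 per unit): 1 of 14 → value 1×174/14 = 12.4286, running total 181.43
Total 181.43.

181.43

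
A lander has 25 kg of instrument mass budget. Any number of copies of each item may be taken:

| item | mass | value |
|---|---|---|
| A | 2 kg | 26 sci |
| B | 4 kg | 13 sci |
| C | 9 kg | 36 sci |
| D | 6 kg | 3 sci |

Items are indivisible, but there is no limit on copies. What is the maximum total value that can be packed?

Best value-per-unit is A at 26/2, and filling with it alone uses mass 12×2=24. No mix of the others beats 12×26 = 312.

312 sci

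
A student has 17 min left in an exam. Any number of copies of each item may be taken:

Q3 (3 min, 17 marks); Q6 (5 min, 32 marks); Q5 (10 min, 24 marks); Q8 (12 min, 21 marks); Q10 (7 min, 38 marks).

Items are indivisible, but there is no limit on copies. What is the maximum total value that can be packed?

102 marks

Best value-per-unit is Q6 at 32/5; filling with it alone gives 3×32 = 96.
Optimal mix: 2×Q6 + 1×Q10 → time 17, value 102.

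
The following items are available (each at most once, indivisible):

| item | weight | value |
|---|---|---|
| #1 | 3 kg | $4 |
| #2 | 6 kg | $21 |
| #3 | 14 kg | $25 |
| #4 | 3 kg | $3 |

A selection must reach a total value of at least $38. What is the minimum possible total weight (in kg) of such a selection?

20

Subsets with value ≥ 38, sorted by total weight:
- #2+#3: weight 20, value 46
- #1+#2+#3: weight 23, value 50
- #2+#3+#4: weight 23, value 49
- #1+#2+#3+#4: weight 26, value 53
Minimum weight: 20 kg.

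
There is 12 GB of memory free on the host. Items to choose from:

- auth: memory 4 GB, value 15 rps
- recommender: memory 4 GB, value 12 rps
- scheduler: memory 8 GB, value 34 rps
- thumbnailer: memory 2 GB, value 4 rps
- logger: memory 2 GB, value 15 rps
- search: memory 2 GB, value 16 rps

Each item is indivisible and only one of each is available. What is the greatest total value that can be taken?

Check high-value combinations within 12 GB:
- scheduler+logger+search: memory 8+2+2=12, value 34+15+16=65
- auth+recommender+logger+search: memory 4+4+2+2=12, value 15+12+15+16=58
- scheduler+thumbnailer+search: memory 8+2+2=12, value 34+4+16=54
- scheduler+thumbnailer+logger: memory 8+2+2=12, value 34+4+15=53
- scheduler+search: memory 8+2=10, value 34+16=50
Best: 65 rps.

65 rps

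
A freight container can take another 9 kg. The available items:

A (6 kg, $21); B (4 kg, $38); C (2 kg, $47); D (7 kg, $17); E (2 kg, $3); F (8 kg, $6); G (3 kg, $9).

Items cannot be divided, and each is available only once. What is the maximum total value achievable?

Check high-value combinations within 9 kg:
- B+C+G: weight 4+2+3=9, value 38+47+9=94
- B+C+E: weight 4+2+2=8, value 38+47+3=88
- B+C: weight 4+2=6, value 38+47=85
- A+C: weight 6+2=8, value 21+47=68
- C+D: weight 2+7=9, value 47+17=64
Best: $94.

$94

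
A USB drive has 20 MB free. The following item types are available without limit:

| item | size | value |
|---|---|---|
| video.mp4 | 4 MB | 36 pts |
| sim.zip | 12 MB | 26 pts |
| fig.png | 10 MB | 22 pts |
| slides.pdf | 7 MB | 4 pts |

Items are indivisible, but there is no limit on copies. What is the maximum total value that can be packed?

180 pts

Best value-per-unit is video.mp4 at 36/4, and filling with it alone uses size 5×4=20. No mix of the others beats 5×36 = 180.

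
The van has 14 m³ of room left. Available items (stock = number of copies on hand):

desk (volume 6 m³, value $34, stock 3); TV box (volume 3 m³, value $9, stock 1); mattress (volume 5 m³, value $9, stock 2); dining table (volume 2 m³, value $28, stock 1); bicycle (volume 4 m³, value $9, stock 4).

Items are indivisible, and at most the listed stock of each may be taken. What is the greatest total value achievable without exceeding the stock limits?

Best selections within volume 14 and stock limits:
- 2×desk + 1×dining table: volume 14, value 96
- 1×desk + 1×TV box + 1×dining table: volume 11, value 71
Best: $96.

$96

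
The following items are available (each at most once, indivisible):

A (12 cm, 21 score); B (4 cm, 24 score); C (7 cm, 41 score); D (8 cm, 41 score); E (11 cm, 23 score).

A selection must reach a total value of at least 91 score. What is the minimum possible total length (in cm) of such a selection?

Subsets with value ≥ 91, sorted by total length:
- B+C+D: length 19, value 106
- C+D+E: length 26, value 105
Minimum length: 19 cm.

19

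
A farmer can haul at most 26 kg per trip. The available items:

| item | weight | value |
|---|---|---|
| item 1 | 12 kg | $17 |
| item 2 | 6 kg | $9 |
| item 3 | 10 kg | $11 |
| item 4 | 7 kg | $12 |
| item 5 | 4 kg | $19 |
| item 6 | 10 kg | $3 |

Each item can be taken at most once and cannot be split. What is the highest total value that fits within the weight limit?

Check high-value combinations within 26 kg:
- item 1+item 4+item 5: weight 12+7+4=23, value 17+12+19=48
- item 1+item 3+item 5: weight 12+10+4=26, value 17+11+19=47
- item 1+item 2+item 5: weight 12+6+4=22, value 17+9+19=45
Best: $48.

$48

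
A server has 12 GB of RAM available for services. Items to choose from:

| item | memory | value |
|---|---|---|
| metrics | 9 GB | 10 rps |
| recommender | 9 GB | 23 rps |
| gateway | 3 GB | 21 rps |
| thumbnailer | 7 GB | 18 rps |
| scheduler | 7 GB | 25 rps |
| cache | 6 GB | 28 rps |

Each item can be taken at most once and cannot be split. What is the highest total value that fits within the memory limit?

This is a 0/1 knapsack; check combinations near the capacity.
- gateway+cache: memory 3+6=9, value 21+28=49
- gateway+scheduler: memory 3+7=10, value 21+25=46
- recommender+gateway: memory 9+3=12, value 23+21=44
- gateway+thumbnailer: memory 3+7=10, value 21+18=39
- metrics+gateway: memory 9+3=12, value 10+21=31
Best: 49 rps.

49 rps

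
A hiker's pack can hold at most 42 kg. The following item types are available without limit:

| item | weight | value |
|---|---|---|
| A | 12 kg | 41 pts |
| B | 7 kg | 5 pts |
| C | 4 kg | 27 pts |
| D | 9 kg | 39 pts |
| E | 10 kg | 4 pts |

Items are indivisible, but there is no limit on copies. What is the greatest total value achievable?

270 pts

Best value-per-unit is C at 27/4, and filling with it alone uses weight 10×4=40. No mix of the others beats 10×27 = 270.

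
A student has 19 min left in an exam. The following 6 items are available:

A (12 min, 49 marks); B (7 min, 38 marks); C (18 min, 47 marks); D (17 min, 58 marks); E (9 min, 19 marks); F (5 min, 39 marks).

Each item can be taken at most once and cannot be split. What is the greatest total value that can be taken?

88 marks

Check high-value combinations within 19 min:
- A+F: time 12+5=17, value 49+39=88
- A+B: time 12+7=19, value 49+38=87
- B+F: time 7+5=12, value 38+39=77
- E+F: time 9+5=14, value 19+39=58
- D: time 17, value 58
Best: 88 marks.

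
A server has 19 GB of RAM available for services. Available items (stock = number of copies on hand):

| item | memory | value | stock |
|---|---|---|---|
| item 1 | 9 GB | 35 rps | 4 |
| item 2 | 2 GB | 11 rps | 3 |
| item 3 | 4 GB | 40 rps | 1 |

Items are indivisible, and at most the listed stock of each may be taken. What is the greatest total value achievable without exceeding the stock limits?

108 rps

Top feasible selections:
- 1×item 1 + 3×item 2 + 1×item 3: memory 19, value 108
- 1×item 1 + 2×item 2 + 1×item 3: memory 17, value 97
- 1×item 1 + 1×item 2 + 1×item 3: memory 15, value 86
- 1×item 1 + 1×item 3: memory 13, value 75
Best: 108 rps.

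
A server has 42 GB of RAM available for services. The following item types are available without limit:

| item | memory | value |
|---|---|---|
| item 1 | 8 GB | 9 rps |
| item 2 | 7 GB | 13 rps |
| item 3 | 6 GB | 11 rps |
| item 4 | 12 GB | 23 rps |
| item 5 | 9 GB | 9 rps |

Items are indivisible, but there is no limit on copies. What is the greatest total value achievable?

80 rps

Best value-per-unit is item 4 at 23/12; filling with it alone gives 3×23 = 69.
Optimal mix: 1×item 3 + 3×item 4 → memory 42, value 80.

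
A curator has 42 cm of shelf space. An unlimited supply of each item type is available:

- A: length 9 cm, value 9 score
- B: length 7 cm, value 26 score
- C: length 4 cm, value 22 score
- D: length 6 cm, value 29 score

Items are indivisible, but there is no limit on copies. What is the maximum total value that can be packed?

Best value-per-unit is C at 22/4; filling with it alone gives 10×22 = 220.
Optimal mix: 9×C + 1×D → length 42, value 227.

227 score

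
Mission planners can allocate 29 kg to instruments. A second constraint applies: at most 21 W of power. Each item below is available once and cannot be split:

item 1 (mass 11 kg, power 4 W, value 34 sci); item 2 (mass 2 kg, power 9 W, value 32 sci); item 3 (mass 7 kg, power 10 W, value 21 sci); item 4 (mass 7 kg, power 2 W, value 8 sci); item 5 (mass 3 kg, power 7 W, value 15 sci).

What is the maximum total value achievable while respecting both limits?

Feasible sets respecting both limits:
- item 1+item 2+item 5: mass 16, power 20, value 81
- item 1+item 2+item 4: mass 20, power 15, value 74
- item 1+item 3+item 5: mass 21, power 21, value 70
- item 1+item 2: mass 13, power 13, value 66
Best: 81 sci.

81 sci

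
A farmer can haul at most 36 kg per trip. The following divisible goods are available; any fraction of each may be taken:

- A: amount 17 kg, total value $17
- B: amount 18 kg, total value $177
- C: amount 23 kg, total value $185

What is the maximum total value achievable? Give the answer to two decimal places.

Take in order of value per unit:
- B (177/18 per unit): all 18 → value 177, running total 177.00
- C (185/23 per unit): 18 of 23 → value 18×185/23 = 144.7826, running total 321.78
Total 321.78.

321.78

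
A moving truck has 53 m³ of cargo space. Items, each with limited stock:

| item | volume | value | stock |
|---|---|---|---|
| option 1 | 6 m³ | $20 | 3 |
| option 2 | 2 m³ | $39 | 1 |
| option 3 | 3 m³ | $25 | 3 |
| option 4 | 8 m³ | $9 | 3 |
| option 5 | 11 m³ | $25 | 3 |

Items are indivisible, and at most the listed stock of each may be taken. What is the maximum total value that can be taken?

$224

Best selections within volume 53 and stock limits:
- 3×option 1 + 1×option 2 + 3×option 3 + 2×option 5: volume 51, value 224
- 2×option 1 + 1×option 2 + 3×option 3 + 1×option 4 + 2×option 5: volume 53, value 213
Best: $224.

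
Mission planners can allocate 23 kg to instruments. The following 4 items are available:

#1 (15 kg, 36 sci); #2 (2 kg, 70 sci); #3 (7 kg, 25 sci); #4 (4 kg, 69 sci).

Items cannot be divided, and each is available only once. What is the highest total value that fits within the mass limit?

Check high-value combinations within 23 kg:
- #1+#2+#4: mass 15+2+4=21, value 36+70+69=175
- #2+#3+#4: mass 2+7+4=13, value 70+25+69=164
- #2+#4: mass 2+4=6, value 70+69=139
Best: 175 sci.

175 sci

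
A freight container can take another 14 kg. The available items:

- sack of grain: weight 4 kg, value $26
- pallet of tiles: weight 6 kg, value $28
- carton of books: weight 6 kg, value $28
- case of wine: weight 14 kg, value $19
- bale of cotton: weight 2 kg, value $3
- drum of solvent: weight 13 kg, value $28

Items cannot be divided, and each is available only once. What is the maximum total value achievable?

$59

Check high-value combinations within 14 kg:
- pallet of tiles+carton of books+bale of cotton: weight 6+6+2=14, value 28+28+3=59
- sack of grain+pallet of tiles+bale of cotton: weight 4+6+2=12, value 26+28+3=57
- sack of grain+carton of books+bale of cotton: weight 4+6+2=12, value 26+28+3=57
- pallet of tiles+carton of books: weight 6+6=12, value 28+28=56
Best: $59.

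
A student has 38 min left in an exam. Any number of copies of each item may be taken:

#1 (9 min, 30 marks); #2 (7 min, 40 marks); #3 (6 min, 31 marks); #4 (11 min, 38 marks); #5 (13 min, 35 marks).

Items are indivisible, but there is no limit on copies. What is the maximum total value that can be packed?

Best value-per-unit is #2 at 40/7; filling with it alone gives 5×40 = 200.
Optimal mix: 2×#2 + 4×#3 → time 38, value 204.

204 marks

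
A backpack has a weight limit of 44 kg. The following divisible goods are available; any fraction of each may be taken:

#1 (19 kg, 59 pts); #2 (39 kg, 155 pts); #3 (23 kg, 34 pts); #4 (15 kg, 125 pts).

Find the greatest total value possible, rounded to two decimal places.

240.26

Take in order of value per unit:
- #4 (125/15 per unit): all 15 → value 125, running total 125.00
- #2 (155/39 per unit): 29 of 39 → value 29×155/39 = 115.2564, running total 240.26
Total 240.26.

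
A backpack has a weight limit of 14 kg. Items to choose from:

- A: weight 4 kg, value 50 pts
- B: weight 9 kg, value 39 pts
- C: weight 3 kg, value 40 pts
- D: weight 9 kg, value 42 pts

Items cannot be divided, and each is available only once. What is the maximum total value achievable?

Check high-value combinations within 14 kg:
- A+D: weight 4+9=13, value 50+42=92
- A+C: weight 4+3=7, value 50+40=90
- A+B: weight 4+9=13, value 50+39=89
- C+D: weight 3+9=12, value 40+42=82
Best: 92 pts.

92 pts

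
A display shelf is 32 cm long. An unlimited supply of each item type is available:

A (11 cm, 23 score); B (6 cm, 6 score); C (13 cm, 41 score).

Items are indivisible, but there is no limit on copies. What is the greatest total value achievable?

Best value-per-unit is C at 41/13; filling with it alone gives 2×41 = 82.
Optimal mix: 1×B + 2×C → length 32, value 88.

88 score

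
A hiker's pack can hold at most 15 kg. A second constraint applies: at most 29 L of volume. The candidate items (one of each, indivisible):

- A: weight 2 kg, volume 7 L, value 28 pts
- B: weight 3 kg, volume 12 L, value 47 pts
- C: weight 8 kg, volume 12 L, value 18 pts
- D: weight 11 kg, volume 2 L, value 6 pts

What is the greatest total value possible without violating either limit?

75 pts

Feasible sets respecting both limits:
- A+B: weight 5, volume 19, value 75
- B+C: weight 11, volume 24, value 65
- B+D: weight 14, volume 14, value 53
Best: 75 pts.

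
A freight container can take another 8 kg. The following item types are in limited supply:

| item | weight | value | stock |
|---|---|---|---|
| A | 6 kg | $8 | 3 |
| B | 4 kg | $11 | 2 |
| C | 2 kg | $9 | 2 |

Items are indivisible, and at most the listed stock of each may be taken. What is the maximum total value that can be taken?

$29

Best selections within weight 8 and stock limits:
- 1×B + 2×C: weight 8, value 29
- 2×B: weight 8, value 22
Best: $29.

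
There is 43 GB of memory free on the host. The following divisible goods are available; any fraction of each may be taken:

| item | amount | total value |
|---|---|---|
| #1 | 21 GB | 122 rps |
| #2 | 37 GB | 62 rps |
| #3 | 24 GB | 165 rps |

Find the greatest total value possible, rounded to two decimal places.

Take in order of value per unit:
- #3 (165/24 per unit): all 24 → value 165, running total 165.00
- #1 (122/21 per unit): 19 of 21 → value 19×122/21 = 110.3810, running total 275.38
Total 275.38.

275.38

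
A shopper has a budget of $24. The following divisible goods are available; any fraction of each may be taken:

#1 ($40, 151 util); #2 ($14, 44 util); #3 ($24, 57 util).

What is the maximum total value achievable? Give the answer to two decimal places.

90.60

Take in order of value per unit:
- #1 (151/40 per unit): 24 of 40 → value 24×151/40 = 90.6000, running total 90.60
Total 90.60.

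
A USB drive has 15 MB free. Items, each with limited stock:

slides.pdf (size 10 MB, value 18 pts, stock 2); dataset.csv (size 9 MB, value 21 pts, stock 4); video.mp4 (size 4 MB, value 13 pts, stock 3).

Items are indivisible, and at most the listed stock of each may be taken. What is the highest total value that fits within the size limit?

Best selections within size 15 and stock limits:
- 3×video.mp4: size 12, value 39
- 1×dataset.csv + 1×video.mp4: size 13, value 34
- 1×slides.pdf + 1×video.mp4: size 14, value 31
Best: 39 pts.

39 pts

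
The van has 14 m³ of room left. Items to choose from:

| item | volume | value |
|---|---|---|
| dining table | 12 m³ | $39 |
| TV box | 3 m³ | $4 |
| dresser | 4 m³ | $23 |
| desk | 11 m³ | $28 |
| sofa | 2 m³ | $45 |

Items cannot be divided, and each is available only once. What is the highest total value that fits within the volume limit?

Check high-value combinations within 14 m³:
- dining table+sofa: volume 12+2=14, value 39+45=84
- desk+sofa: volume 11+2=13, value 28+45=73
- TV box+dresser+sofa: volume 3+4+2=9, value 4+23+45=72
- dresser+sofa: volume 4+2=6, value 23+45=68
Best: $84.

$84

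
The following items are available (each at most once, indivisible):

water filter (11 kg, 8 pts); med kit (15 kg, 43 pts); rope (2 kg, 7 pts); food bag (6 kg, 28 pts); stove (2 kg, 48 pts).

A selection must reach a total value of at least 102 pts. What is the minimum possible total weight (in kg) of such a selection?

Subsets with value ≥ 102, sorted by total weight:
- med kit+food bag+stove: weight 23, value 119
- med kit+rope+food bag+stove: weight 25, value 126
- water filter+med kit+rope+stove: weight 30, value 106
Minimum weight: 23 kg.

23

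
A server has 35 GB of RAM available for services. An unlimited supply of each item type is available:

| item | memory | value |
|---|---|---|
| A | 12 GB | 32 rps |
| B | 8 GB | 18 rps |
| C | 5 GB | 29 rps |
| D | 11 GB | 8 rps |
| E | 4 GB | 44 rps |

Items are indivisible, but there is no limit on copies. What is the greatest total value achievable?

352 rps

Best value-per-unit is E at 44/4, and filling with it alone uses memory 8×4=32. No mix of the others beats 8×44 = 352.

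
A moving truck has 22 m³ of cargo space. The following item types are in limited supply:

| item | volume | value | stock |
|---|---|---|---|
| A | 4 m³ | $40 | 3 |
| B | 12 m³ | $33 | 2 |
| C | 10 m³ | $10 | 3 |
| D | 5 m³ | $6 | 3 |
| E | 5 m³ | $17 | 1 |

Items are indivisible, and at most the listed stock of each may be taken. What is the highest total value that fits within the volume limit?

$143

Top feasible selections:
- 3×A + 1×D + 1×E: volume 22, value 143
- 3×A + 1×E: volume 17, value 137
- 3×A + 2×D: volume 22, value 132
- 3×A + 1×C: volume 22, value 130
Best: $143.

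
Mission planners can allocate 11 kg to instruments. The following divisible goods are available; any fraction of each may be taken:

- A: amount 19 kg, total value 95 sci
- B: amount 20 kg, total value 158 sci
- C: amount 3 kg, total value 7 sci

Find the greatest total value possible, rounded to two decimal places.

86.90

Take in order of value per unit:
- B (158/20 per unit): 11 of 20 → value 11×158/20 = 86.9000, running total 86.90
Total 86.90.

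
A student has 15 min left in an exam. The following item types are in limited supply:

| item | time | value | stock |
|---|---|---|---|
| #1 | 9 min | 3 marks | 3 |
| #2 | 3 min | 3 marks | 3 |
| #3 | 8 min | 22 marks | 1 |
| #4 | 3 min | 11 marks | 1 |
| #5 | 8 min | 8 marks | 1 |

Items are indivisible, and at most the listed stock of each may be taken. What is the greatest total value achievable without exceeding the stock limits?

Top feasible selections:
- 1×#2 + 1×#3 + 1×#4: time 14, value 36
- 1×#3 + 1×#4: time 11, value 33
Best: 36 marks.

36 marks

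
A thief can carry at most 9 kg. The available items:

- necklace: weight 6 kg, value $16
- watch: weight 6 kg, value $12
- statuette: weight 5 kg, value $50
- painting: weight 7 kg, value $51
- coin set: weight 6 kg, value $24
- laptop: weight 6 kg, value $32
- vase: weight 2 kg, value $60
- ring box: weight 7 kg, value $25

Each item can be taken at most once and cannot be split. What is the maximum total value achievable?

Check high-value combinations within 9 kg:
- painting+vase: weight 7+2=9, value 51+60=111
- statuette+vase: weight 5+2=7, value 50+60=110
- laptop+vase: weight 6+2=8, value 32+60=92
Best: $111.

$111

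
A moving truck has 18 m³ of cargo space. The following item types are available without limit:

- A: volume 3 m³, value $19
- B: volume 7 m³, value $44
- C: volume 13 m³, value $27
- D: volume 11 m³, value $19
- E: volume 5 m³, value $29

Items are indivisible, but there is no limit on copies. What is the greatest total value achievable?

Best value-per-unit is A at 19/3, and filling with it alone uses volume 6×3=18. No mix of the others beats 6×19 = 114.

$114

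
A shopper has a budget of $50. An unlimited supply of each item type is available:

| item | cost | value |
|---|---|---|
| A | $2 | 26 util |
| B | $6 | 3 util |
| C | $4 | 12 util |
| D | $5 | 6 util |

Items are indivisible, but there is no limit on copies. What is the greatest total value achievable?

Best value-per-unit is A at 26/2, and filling with it alone uses cost 25×2=50. No mix of the others beats 25×26 = 650.

650 util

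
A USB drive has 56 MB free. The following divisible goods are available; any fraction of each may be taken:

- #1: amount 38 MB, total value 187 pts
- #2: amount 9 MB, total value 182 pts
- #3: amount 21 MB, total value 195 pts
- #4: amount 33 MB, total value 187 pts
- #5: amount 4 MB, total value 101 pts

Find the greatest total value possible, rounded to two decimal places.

602.67

Take in order of value per unit:
- #5 (101/4 per unit): all 4 → value 101, running total 101.00
- #2 (182/9 per unit): all 9 → value 182, running total 283.00
- #3 (195/21 per unit): all 21 → value 195, running total 478.00
- #4 (187/33 per unit): 22 of 33 → value 22×187/33 = 124.6667, running total 602.67
Total 602.67.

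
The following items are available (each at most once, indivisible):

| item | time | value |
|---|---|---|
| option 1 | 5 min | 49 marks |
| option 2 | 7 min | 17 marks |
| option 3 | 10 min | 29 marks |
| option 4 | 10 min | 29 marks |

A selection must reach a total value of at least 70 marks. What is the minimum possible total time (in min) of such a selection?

15

Subsets with value ≥ 70, sorted by total time:
- option 1+option 3: time 15, value 78
- option 1+option 4: time 15, value 78
- option 1+option 2+option 3: time 22, value 95
- option 1+option 2+option 4: time 22, value 95
Minimum time: 15 min.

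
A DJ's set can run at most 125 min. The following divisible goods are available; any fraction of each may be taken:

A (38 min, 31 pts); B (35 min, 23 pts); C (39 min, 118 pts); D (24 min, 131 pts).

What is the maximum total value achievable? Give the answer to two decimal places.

Take in order of value per unit:
- D (131/24 per unit): all 24 → value 131, running total 131.00
- C (118/39 per unit): all 39 → value 118, running total 249.00
- A (31/38 per unit): all 38 → value 31, running total 280.00
- B (23/35 per unit): 24 of 35 → value 24×23/35 = 15.7714, running total 295.77
Total 295.77.

295.77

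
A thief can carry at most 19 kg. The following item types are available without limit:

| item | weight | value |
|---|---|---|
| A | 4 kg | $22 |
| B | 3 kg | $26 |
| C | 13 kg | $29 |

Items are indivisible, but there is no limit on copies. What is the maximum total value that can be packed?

Best value-per-unit is B at 26/3, and filling with it alone uses weight 6×3=18. No mix of the others beats 6×26 = 156.

$156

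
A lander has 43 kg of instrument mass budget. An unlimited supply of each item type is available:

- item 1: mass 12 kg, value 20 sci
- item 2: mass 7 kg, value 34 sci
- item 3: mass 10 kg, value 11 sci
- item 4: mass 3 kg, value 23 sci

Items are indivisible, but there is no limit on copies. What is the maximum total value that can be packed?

Best value-per-unit is item 4 at 23/3, and filling with it alone uses mass 14×3=42. No mix of the others beats 14×23 = 322.

322 sci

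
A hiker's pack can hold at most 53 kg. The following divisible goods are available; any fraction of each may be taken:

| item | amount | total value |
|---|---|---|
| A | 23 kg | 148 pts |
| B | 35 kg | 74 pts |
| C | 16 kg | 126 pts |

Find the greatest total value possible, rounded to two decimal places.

303.60

Take in order of value per unit:
- C (126/16 per unit): all 16 → value 126, running total 126.00
- A (148/23 per unit): all 23 → value 148, running total 274.00
- B (74/35 per unit): 14 of 35 → value 14×74/35 = 29.6000, running total 303.60
Total 303.60.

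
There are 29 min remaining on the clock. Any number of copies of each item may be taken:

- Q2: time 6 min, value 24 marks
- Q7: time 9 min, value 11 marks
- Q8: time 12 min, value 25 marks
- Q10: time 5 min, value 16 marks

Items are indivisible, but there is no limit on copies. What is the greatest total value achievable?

Best value-per-unit is Q2 at 24/6; filling with it alone gives 4×24 = 96.
Optimal mix: 4×Q2 + 1×Q10 → time 29, value 112.

112 marks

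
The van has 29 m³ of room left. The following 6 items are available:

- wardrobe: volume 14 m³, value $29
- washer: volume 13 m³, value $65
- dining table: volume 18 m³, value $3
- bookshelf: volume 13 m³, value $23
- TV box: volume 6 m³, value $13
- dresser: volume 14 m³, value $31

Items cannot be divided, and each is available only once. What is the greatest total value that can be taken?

$96

This is a 0/1 knapsack; check combinations near the capacity.
- washer+dresser: volume 13+14=27, value 65+31=96
- wardrobe+washer: volume 14+13=27, value 29+65=94
- washer+bookshelf: volume 13+13=26, value 65+23=88
Best: $96.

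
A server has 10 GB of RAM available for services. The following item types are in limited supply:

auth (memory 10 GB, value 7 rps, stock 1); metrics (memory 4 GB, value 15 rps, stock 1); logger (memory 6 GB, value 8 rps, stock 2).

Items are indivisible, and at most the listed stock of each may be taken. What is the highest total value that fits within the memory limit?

Top feasible selections:
- 1×metrics + 1×logger: memory 10, value 23
- 1×metrics: memory 4, value 15
Best: 23 rps.

23 rps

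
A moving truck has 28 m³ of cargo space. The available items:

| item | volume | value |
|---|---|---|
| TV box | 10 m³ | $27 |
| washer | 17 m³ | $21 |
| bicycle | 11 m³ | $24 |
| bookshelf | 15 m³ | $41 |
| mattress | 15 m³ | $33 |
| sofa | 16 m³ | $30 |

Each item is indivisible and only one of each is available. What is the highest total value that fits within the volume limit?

$68

This is a 0/1 knapsack; check combinations near the capacity.
- TV box+bookshelf: volume 10+15=25, value 27+41=68
- bicycle+bookshelf: volume 11+15=26, value 24+41=65
- TV box+mattress: volume 10+15=25, value 27+33=60
Best: $68.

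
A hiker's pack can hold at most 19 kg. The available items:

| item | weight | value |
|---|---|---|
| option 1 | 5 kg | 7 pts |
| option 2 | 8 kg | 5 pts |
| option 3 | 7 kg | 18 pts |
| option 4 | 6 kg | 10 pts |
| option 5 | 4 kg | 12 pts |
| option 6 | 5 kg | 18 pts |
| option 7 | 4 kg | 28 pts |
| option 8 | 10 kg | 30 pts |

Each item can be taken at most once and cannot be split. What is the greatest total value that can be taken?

76 pts

Check high-value combinations within 19 kg:
- option 6+option 7+option 8: weight 5+4+10=19, value 18+28+30=76
- option 5+option 7+option 8: weight 4+4+10=18, value 12+28+30=70
- option 4+option 5+option 6+option 7: weight 6+4+5+4=19, value 10+12+18+28=68
Best: 76 pts.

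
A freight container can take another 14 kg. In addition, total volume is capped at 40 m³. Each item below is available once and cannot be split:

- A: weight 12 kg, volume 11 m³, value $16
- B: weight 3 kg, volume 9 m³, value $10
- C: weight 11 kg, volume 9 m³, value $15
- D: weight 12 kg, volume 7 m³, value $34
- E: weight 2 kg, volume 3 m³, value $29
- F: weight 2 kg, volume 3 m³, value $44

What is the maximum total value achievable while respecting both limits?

Feasible sets respecting both limits:
- B+E+F: weight 7, volume 15, value 83
- D+F: weight 14, volume 10, value 78
- E+F: weight 4, volume 6, value 73
Best: $83.

$83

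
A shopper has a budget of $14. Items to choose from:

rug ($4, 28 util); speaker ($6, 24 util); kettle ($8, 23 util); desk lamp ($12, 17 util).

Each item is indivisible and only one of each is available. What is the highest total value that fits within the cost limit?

52 util

Check high-value combinations within $14:
- rug+speaker: cost 4+6=10, value 28+24=52
- rug+kettle: cost 4+8=12, value 28+23=51
- speaker+kettle: cost 6+8=14, value 24+23=47
- rug: cost 4, value 28
- speaker: cost 6, value 24
Best: 52 util.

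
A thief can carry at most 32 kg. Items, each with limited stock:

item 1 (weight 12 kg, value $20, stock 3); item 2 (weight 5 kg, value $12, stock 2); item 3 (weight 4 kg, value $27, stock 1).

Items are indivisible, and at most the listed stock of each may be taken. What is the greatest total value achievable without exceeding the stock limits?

Best selections within weight 32 and stock limits:
- 1×item 1 + 2×item 2 + 1×item 3: weight 26, value 71
- 2×item 1 + 1×item 3: weight 28, value 67
- 1×item 1 + 1×item 2 + 1×item 3: weight 21, value 59
Best: $71.

$71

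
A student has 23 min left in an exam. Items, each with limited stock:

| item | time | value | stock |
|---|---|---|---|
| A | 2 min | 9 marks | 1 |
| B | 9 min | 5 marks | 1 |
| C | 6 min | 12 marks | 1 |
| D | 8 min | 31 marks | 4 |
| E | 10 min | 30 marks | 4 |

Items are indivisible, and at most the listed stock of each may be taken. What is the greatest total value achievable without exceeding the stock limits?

74 marks

Top feasible selections:
- 1×C + 2×D: time 22, value 74
- 1×A + 2×D: time 18, value 71
Best: 74 marks.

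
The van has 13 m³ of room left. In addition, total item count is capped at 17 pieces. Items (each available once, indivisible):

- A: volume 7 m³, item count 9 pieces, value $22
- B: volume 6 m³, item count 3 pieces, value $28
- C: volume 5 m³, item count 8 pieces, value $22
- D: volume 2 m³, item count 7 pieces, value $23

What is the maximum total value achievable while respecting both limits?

$51

Feasible sets respecting both limits:
- B+D: volume 8, item count 10, value 51
- A+B: volume 13, item count 12, value 50
- B+C: volume 11, item count 11, value 50
Best: $51.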